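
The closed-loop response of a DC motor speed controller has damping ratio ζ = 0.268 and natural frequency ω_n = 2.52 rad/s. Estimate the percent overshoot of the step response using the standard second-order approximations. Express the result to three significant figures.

For an underdamped second-order system, %OS = 100·exp(−πζ/√(1−ζ²)).
πζ/√(1−ζ²) = π·0.268/√(1−0.0718) = 0.8739, so %OS = 100·e^(−0.8739) = 41.7%.

%OS ≈ 41.7%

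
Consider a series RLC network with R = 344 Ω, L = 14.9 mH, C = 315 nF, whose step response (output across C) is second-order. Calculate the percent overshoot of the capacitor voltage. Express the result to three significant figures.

%OS ≈ 1.73%

For a series RLC circuit (capacitor voltage as output), ω_n = 1/√(LC) = 1/√(14.9 mH · 315 nF) = 14600 rad/s.
ζ = (R/2)·√(C/L) = (344/2)·√(315 nF/14.9 mH) = 0.791.
Overshoot: exp(−π·0.791/√(1−0.791²)) = 0.0173, i.e. 1.73%.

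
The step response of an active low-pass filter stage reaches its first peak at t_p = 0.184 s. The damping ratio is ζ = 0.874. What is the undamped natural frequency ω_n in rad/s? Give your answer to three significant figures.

Peak time t_p = π/ω_d, so ω_d = π/t_p = π/0.184 = 17.1 rad/s.
ω_n = ω_d/√(1−ζ²) = 17.1/√0.236 = 35.1 rad/s.

ω_n ≈ 35.1 rad/s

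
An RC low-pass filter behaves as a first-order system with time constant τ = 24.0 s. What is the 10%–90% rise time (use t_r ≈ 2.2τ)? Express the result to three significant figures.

t_r ≈ 2.2τ = 52.8 s.

t_r ≈ 52.8 s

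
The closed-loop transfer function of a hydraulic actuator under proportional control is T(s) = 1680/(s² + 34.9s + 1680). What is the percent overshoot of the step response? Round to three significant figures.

%OS ≈ 22.8%

Matching coefficients with s² + 2ζω_n s + ω_n² gives ω_n² = 1680 ⇒ ω_n = 41.0 rad/s, and ζ = 34.9/(2ω_n) = 0.426.
%OS = 100 e^{−πζ/√(1−ζ²)} with ζ = 0.426 gives 22.8%.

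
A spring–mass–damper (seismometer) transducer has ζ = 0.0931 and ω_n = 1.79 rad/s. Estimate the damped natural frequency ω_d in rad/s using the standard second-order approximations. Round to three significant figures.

ω_d = ω_n√(1−ζ²) = 1.79·√0.991 = 1.78 rad/s.

ω_d ≈ 1.78 rad/s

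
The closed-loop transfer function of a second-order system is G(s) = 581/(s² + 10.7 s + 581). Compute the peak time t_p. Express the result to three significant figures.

t_p ≈ 0.134 s

Matching coefficients with s² + 2ζω_n s + ω_n² gives ω_n² = 581 ⇒ ω_n = 24.1 rad/s, and ζ = 10.7/(2ω_n) = 0.222.
The damped frequency ω_d = ω_n√(1−ζ²) = 23.5 rad/s. Then t_p = π/ω_d = 0.134 s.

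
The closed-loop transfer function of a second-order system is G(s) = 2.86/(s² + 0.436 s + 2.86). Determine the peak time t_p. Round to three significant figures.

t_p ≈ 1.87 s

ω_n = √2.86 = 1.69 rad/s; ζ = 0.436/(2·1.69) = 0.129.
The damped frequency ω_d = ω_n√(1−ζ²) = 1.68 rad/s. Then t_p = π/ω_d = 1.87 s.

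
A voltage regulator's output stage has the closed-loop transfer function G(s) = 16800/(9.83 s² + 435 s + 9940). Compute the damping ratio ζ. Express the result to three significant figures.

Dividing through by 9.83: denominator becomes s² + 44.25 s + 1011.
So ω_n = √1011 = 31.8 rad/s and ζ = 44.25/(2·31.8) = 0.696.

ζ ≈ 0.696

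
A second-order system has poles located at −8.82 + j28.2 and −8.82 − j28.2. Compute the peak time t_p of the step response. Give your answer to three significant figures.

t_p ≈ 0.111 s

t_p = π/ω_d with ω_d = 28.2 (the imaginary part), so t_p = 0.111 s.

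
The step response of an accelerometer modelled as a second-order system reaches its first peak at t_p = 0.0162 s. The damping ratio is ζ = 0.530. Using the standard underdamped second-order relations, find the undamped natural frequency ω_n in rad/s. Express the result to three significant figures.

ω_n ≈ 229 rad/s

Peak time t_p = π/ω_d, so ω_d = π/t_p = π/0.0162 = 194 rad/s.
ω_n = ω_d/√(1−ζ²) = 194/√0.719 = 229 rad/s.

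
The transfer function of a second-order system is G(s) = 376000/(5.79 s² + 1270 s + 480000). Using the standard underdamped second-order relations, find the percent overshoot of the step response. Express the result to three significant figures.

%OS ≈ 27.4%

Dividing through by 5.79: denominator becomes s² + 219.3 s + 82900.
So ω_n = √82900 = 288 rad/s and ζ = 219.3/(2·288) = 0.381.
%OS = 100 e^{−πζ/√(1−ζ²)} with ζ = 0.381 gives 27.4%.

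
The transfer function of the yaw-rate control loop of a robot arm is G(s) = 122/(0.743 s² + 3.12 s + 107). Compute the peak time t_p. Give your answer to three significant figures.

Dividing through by 0.743: denominator becomes s² + 4.199 s + 144.0.
So ω_n = √144.0 = 12.0 rad/s and ζ = 4.199/(2·12.0) = 0.175.
The damped frequency ω_d = ω_n√(1−ζ²) = 11.8 rad/s. t_p = π/ω_d = 0.266 s.

t_p ≈ 0.266 s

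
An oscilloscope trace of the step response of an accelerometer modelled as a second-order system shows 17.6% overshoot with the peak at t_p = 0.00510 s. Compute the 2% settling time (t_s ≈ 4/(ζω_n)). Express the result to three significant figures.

ζ from %OS: ζ = |ln 0.176|/√(π²+ln²0.176) = 0.484.
t_p = π/ω_d ⇒ ω_d = 616 rad/s; then ω_n = ω_d/√(1−ζ²) = 704 rad/s.
t_s ≈ 4/(ζω_n) = 4/(0.484·704) = 0.0117 s.

t_s ≈ 0.0117 s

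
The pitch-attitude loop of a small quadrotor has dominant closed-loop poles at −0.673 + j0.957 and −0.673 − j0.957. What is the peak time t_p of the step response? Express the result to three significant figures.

t_p ≈ 3.28 s

t_p = π/ω_d with ω_d = 0.957 (the imaginary part), so t_p = 3.28 s.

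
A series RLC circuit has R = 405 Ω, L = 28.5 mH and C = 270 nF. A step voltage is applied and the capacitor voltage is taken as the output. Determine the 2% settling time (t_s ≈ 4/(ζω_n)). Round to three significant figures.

For a series RLC circuit (capacitor voltage as output), ω_n = 1/√(LC) = 1/√(28.5 mH · 270 nF) = 11400 rad/s.
ζ = (R/2)·√(C/L) = (405/2)·√(270 nF/28.5 mH) = 0.623.
t_s ≈ 4/(ζω_n) = 0.000563 s.

t_s ≈ 0.000563 s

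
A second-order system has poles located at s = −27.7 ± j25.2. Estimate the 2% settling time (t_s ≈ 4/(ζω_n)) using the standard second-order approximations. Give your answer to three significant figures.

t_s ≈ 0.144 s

For poles at −σ ± jω_d, ζω_n = σ = 27.7, so t_s ≈ 4/σ = 0.144 s.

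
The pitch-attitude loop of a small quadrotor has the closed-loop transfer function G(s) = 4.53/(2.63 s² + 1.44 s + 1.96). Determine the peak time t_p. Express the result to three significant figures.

t_p ≈ 3.84 s

Dividing through by 2.63: denominator becomes s² + 0.5475 s + 0.7452.
So ω_n = √0.7452 = 0.863 rad/s and ζ = 0.5475/(2·0.863) = 0.317.
ω_d = ω_n√(1−ζ²) = 0.819 rad/s. t_p = π/ω_d = 3.84 s.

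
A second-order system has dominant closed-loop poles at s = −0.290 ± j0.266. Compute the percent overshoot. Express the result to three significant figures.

%OS ≈ 3.25%

With σ = 0.290, ω_d = 0.266: ω_n = √(σ²+ω_d²) = 0.394 rad/s, ζ = σ/ω_n = 0.737.
%OS = 100·exp(−πζ/√(1−ζ²)) = 3.25%.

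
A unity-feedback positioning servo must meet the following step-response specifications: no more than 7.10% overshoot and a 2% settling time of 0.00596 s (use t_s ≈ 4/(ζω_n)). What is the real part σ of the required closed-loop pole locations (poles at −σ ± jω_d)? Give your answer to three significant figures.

The settling-time spec alone fixes σ = ζω_n = 4/t_s = 4/0.00596 = 671.
(Overshoot then fixes ζ = 0.644 and hence ω_d = σ·√(1−ζ²)/ζ = 797 rad/s.)

σ ≈ 671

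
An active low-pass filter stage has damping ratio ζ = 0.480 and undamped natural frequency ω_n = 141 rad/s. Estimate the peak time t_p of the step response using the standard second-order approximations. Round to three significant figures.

t_p ≈ 0.0254 s

The damped frequency is ω_d = ω_n√(1−ζ²) = 141·√(1−0.230) = 124 rad/s.
Peak time t_p = π/ω_d = π/124 = 0.0254 s.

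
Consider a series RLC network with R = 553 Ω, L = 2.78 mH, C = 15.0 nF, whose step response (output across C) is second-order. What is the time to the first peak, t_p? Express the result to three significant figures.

t_p ≈ 0.0000265 s

For a series RLC circuit (capacitor voltage as output), ω_n = 1/√(LC) = 1/√(2.78 mH · 15.0 nF) = 155000 rad/s.
ζ = (R/2)·√(C/L) = (553/2)·√(15.0 nF/2.78 mH) = 0.642.
The damped frequency ω_d = ω_n√(1−ζ²) = 119000 rad/s. t_p = π/ω_d = 0.0000265 s.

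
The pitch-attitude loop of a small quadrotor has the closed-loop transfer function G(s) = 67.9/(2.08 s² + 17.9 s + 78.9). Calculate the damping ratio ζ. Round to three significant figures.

ζ ≈ 0.699

Dividing through by 2.08: denominator becomes s² + 8.606 s + 37.93.
So ω_n = √37.93 = 6.16 rad/s and ζ = 8.606/(2·6.16) = 0.699.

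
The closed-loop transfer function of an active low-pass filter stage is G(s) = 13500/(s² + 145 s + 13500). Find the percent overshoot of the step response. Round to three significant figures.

%OS ≈ 8.14%

Comparing the denominator to s² + 2ζω_n s + ω_n²: ω_n = √13500 = 116 rad/s, and 2ζω_n = 145 so ζ = 145/(2·116) = 0.624.
%OS = 100·exp(−πζ/√(1−ζ²)) = 8.14%.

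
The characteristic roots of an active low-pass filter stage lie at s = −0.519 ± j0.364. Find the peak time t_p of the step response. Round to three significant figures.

t_p = π/ω_d with ω_d = 0.364 (the imaginary part), so t_p = 8.63 s.

t_p ≈ 8.63 s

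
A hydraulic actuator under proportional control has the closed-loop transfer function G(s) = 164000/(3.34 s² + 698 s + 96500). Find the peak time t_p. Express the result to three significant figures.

t_p ≈ 0.0234 s

Dividing through by 3.34: denominator becomes s² + 209.0 s + 28890.
So ω_n = √28890 = 170 rad/s and ζ = 209.0/(2·170) = 0.615.
ω_d = ω_n√(1−ζ²) = 134 rad/s. t_p = π/ω_d = 0.0234 s.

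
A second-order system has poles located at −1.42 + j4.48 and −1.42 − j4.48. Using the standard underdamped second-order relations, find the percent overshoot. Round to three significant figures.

%OS ≈ 36.9%

The poles are at −σ ± jω_d with σ = 1.42 and ω_d = 4.48, so ω_n = √(σ²+ω_d²) = 4.70 rad/s and ζ = σ/ω_n = 0.302.
Overshoot: exp(−π·0.302/√(1−0.302²)) = 0.369, i.e. 36.9%.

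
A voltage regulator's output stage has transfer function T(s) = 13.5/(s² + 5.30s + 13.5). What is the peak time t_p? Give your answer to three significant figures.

t_p ≈ 1.23 s

Comparing the denominator to s² + 2ζω_n s + ω_n²: ω_n = √13.5 = 3.67 rad/s, and 2ζω_n = 5.30 so ζ = 5.30/(2·3.67) = 0.721.
ω_d = 3.67·√(1 − 0.721²) = 2.55 rad/s. Then t_p = π/ω_d = 1.23 s.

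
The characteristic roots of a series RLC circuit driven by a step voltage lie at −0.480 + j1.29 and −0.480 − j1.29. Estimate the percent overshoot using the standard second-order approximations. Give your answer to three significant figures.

The poles are at −σ ± jω_d with σ = 0.480 and ω_d = 1.29, so ω_n = √(σ²+ω_d²) = 1.38 rad/s and ζ = σ/ω_n = 0.349.
Overshoot: exp(−π·0.349/√(1−0.349²)) = 0.311, i.e. 31.1%.

%OS ≈ 31.1%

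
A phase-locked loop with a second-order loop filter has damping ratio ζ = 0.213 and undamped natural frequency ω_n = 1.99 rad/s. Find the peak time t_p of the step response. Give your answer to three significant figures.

t_p ≈ 1.62 s

The damped frequency is ω_d = ω_n√(1−ζ²) = 1.99·√(1−0.0454) = 1.94 rad/s.
Peak time t_p = π/ω_d = π/1.94 = 1.62 s.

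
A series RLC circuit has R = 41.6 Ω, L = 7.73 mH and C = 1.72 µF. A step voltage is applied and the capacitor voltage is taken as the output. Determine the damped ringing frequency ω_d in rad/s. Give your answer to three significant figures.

ω_d ≈ 8240 rad/s

For a series RLC circuit (capacitor voltage as output), ω_n = 1/√(LC) = 1/√(7.73 mH · 1.72 µF) = 8670 rad/s.
ζ = (R/2)·√(C/L) = (41.6/2)·√(1.72 µF/7.73 mH) = 0.310.
ω_d = ω_n√(1−ζ²) = 8240 rad/s.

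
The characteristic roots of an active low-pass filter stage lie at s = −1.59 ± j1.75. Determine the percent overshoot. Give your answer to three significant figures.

With σ = 1.59, ω_d = 1.75: ω_n = √(σ²+ω_d²) = 2.36 rad/s, ζ = σ/ω_n = 0.672.
%OS = 100 e^{−πζ/√(1−ζ²)} with ζ = 0.672 gives 5.76%.

%OS ≈ 5.76%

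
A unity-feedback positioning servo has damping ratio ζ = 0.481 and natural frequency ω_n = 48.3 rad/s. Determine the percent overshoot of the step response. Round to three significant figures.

%OS ≈ 17.8%

For an underdamped second-order system, %OS = 100·exp(−πζ/√(1−ζ²)).
πζ/√(1−ζ²) = π·0.481/√(1−0.231) = 1.724, so %OS = 100·e^(−1.724) = 17.8%.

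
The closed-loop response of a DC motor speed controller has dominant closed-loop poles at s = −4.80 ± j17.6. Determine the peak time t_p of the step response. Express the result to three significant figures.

t_p = π/ω_d with ω_d = 17.6 (the imaginary part), so t_p = 0.178 s.

t_p ≈ 0.178 s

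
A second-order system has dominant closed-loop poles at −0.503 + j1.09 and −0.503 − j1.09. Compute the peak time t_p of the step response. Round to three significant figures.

t_p = π/ω_d with ω_d = 1.09 (the imaginary part), so t_p = 2.88 s.

t_p ≈ 2.88 s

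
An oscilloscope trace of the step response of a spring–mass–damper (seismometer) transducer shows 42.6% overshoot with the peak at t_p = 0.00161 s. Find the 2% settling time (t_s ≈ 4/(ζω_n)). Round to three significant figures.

From the overshoot, ζ = −ln(OS)/√(π²+ln²(OS)) = 0.262.
From t_p = π/ω_d, ω_d = π/0.00161 = 1950 rad/s, so ω_n = ω_d/√(1−ζ²) = 2020 rad/s.
t_s ≈ 4/(ζω_n) = 4/(0.262·2020) = 0.00755 s.

t_s ≈ 0.00755 s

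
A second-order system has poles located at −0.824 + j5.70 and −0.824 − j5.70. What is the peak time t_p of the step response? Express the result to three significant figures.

t_p ≈ 0.551 s

t_p = π/ω_d with ω_d = 5.70 (the imaginary part), so t_p = 0.551 s.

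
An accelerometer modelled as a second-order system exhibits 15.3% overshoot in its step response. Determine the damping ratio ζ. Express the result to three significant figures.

From %OS = 100·exp(−πζ/√(1−ζ²)), invert to get ζ = −ln(OS)/√(π² + ln²(OS)) with OS = 0.153.
−ln 0.153 = 1.877, so ζ = 1.877/√(π² + 3.524) = 0.513.

ζ ≈ 0.513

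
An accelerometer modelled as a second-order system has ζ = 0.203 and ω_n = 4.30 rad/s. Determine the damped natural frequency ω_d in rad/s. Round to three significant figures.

ω_d ≈ 4.21 rad/s

ω_d = ω_n√(1−ζ²) = 4.30·√0.959 = 4.21 rad/s.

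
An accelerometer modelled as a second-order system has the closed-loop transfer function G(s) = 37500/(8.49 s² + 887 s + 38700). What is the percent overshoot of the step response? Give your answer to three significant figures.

Dividing through by 8.49: denominator becomes s² + 104.5 s + 4558.
So ω_n = √4558 = 67.5 rad/s and ζ = 104.5/(2·67.5) = 0.774.
%OS = 100 e^{−πζ/√(1−ζ²)} with ζ = 0.774 gives 2.16%.

%OS ≈ 2.16%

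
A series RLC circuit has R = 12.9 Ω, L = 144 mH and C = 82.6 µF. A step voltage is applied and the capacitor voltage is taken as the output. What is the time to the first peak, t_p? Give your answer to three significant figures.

For a series RLC circuit (capacitor voltage as output), ω_n = 1/√(LC) = 1/√(144 mH · 82.6 µF) = 290 rad/s.
ζ = (R/2)·√(C/L) = (12.9/2)·√(82.6 µF/144 mH) = 0.154.
ω_d = 290·√(1 − 0.154²) = 286 rad/s. t_p = π/ω_d = 0.0110 s.

t_p ≈ 0.0110 s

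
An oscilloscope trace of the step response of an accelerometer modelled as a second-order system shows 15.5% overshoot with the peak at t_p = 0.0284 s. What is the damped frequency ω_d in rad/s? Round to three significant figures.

t_p = π/ω_d, so ω_d = π/0.0284 = 111 rad/s.

ω_d ≈ 111 rad/s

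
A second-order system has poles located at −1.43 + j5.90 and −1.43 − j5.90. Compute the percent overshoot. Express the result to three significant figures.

%OS ≈ 46.7%

With σ = 1.43, ω_d = 5.90: ω_n = √(σ²+ω_d²) = 6.07 rad/s, ζ = σ/ω_n = 0.236.
%OS = 100 e^{−πζ/√(1−ζ²)} with ζ = 0.236 gives 46.7%.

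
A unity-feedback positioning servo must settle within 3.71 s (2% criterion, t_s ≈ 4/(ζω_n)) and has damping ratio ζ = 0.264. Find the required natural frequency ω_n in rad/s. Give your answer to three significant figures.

Rearranging t_s ≈ 4/(ζω_n) gives ω_n = 4/(ζ·t_s) = 4/(0.264 × 3.71) = 4.08 rad/s.

ω_n ≈ 4.08 rad/s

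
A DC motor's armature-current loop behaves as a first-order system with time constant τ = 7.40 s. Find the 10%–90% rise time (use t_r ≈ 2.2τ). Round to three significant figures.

t_r ≈ 16.3 s

t_r ≈ 2.2τ = 16.3 s.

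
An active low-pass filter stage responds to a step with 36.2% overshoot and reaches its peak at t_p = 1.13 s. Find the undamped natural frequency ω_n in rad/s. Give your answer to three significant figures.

ω_n ≈ 2.92 rad/s

The overshoot fixes ζ = −ln(OS)/√(π²+ln²(OS)) = 0.308.
From t_p = π/ω_d, ω_d = π/1.13 = 2.78 rad/s, so ω_n = ω_d/√(1−ζ²) = 2.92 rad/s.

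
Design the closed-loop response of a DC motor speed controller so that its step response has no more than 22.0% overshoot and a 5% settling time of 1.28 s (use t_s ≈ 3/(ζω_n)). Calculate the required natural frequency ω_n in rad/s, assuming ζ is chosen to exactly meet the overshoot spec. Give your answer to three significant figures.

ω_n ≈ 5.40 rad/s

ζ = −ln(OS)/√(π² + (ln OS)²). With OS = 0.220, ln OS = −1.514 and ζ = 1.514/3.487 = 0.434.
Then ω_n = 3/(ζ t_s) = 3/(0.434 × 1.28) = 5.40 rad/s.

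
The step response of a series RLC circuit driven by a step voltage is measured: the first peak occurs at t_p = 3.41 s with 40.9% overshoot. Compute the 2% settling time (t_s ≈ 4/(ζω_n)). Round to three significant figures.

From the overshoot, ζ = −ln(OS)/√(π²+ln²(OS)) = 0.274.
From t_p = π/ω_d, ω_d = π/3.41 = 0.921 rad/s, so ω_n = ω_d/√(1−ζ²) = 0.958 rad/s.
t_s ≈ 4/(ζω_n) = 4/(0.274·0.958) = 15.3 s.

t_s ≈ 15.3 s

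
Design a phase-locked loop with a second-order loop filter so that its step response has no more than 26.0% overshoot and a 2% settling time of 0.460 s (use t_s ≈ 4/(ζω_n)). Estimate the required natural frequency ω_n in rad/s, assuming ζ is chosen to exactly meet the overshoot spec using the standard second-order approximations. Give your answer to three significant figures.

ζ = −ln(OS)/√(π² + (ln OS)²). With OS = 0.260, ln OS = −1.347 and ζ = 1.347/3.418 = 0.394.
Then ω_n = 4/(ζ t_s) = 4/(0.394 × 0.460) = 22.1 rad/s.

ω_n ≈ 22.1 rad/s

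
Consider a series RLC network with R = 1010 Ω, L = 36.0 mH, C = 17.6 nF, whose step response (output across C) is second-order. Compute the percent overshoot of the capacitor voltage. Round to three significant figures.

For a series RLC circuit (capacitor voltage as output), ω_n = 1/√(LC) = 1/√(36.0 mH · 17.6 nF) = 39700 rad/s.
ζ = (R/2)·√(C/L) = (1010/2)·√(17.6 nF/36.0 mH) = 0.353.
%OS = 100 e^{−πζ/√(1−ζ²)} with ζ = 0.353 gives 30.6%.

%OS ≈ 30.6%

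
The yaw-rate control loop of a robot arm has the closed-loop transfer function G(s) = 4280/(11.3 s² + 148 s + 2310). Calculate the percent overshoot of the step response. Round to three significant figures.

Dividing through by 11.3: denominator becomes s² + 13.10 s + 204.4.
So ω_n = √204.4 = 14.3 rad/s and ζ = 13.10/(2·14.3) = 0.458.
%OS = 100 e^{−πζ/√(1−ζ²)} with ζ = 0.458 gives 19.8%.

%OS ≈ 19.8%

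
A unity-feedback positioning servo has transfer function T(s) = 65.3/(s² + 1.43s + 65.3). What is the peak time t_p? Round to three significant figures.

ω_n = √65.3 = 8.08 rad/s; ζ = 1.43/(2·8.08) = 0.0885.
ω_d = ω_n√(1−ζ²) = 8.05 rad/s. Then t_p = π/ω_d = 0.390 s.

t_p ≈ 0.390 s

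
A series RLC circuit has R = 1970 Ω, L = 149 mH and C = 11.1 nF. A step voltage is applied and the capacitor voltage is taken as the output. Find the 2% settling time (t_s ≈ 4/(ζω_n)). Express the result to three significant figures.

t_s ≈ 0.000605 s

For a series RLC circuit (capacitor voltage as output), ω_n = 1/√(LC) = 1/√(149 mH · 11.1 nF) = 24600 rad/s.
ζ = (R/2)·√(C/L) = (1970/2)·√(11.1 nF/149 mH) = 0.269.
t_s ≈ 4/(ζω_n) = 0.000605 s.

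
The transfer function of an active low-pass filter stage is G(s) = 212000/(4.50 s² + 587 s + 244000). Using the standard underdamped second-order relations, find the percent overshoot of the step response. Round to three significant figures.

Dividing through by 4.50: denominator becomes s² + 130.4 s + 54220.
So ω_n = √54220 = 233 rad/s and ζ = 130.4/(2·233) = 0.280.
%OS = 100·exp(−πζ/√(1−ζ²)) = 40.0%.

%OS ≈ 40.0%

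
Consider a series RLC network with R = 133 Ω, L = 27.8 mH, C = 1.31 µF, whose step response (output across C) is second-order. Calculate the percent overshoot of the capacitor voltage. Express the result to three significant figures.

For a series RLC circuit (capacitor voltage as output), ω_n = 1/√(LC) = 1/√(27.8 mH · 1.31 µF) = 5240 rad/s.
ζ = (R/2)·√(C/L) = (133/2)·√(1.31 µF/27.8 mH) = 0.456.
%OS = 100·exp(−πζ/√(1−ζ²)) = 20.0%.

%OS ≈ 20.0%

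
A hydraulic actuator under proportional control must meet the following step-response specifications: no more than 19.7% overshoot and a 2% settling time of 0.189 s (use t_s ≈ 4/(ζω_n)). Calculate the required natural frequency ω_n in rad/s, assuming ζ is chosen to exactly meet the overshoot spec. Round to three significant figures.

ω_n ≈ 46.1 rad/s

Inverting the overshoot relation: ζ = |ln 0.197|/√(π² + ln²0.197) = 0.459.
Then ω_n = 4/(ζ t_s) = 4/(0.459 × 0.189) = 46.1 rad/s.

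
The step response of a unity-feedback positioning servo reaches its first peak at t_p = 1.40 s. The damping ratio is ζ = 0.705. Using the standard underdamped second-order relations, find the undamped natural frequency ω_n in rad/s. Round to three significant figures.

ω_n ≈ 3.16 rad/s

Peak time t_p = π/ω_d, so ω_d = π/t_p = π/1.40 = 2.24 rad/s.
ω_n = ω_d/√(1−ζ²) = 2.24/√0.503 = 3.16 rad/s.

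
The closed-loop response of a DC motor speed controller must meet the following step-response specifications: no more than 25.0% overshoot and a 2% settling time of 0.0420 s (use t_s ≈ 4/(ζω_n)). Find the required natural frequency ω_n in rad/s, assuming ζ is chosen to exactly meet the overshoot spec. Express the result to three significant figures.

ω_n ≈ 236 rad/s

ζ = −ln(OS)/√(π² + (ln OS)²). With OS = 0.250, ln OS = −1.386 and ζ = 1.386/3.434 = 0.404.
From t_s ≈ 4/(ζω_n): ω_n = 4/(ζ·t_s) = 4/(0.404·0.0420) = 236 rad/s.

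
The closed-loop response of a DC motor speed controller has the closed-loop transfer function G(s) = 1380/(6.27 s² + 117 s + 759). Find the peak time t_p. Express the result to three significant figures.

t_p ≈ 0.539 s

Dividing through by 6.27: denominator becomes s² + 18.66 s + 121.1.
So ω_n = √121.1 = 11.0 rad/s and ζ = 18.66/(2·11.0) = 0.848.
The damped frequency ω_d = ω_n√(1−ζ²) = 5.83 rad/s. t_p = π/ω_d = 0.539 s.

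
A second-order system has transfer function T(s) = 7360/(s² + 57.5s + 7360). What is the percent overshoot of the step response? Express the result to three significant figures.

Comparing the denominator to s² + 2ζω_n s + ω_n²: ω_n = √7360 = 85.8 rad/s, and 2ζω_n = 57.5 so ζ = 57.5/(2·85.8) = 0.335.
%OS = 100·exp(−πζ/√(1−ζ²)) = 32.7%.

%OS ≈ 32.7%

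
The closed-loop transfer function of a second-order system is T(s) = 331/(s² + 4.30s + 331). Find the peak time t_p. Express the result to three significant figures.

Comparing the denominator to s² + 2ζω_n s + ω_n²: ω_n = √331 = 18.2 rad/s, and 2ζω_n = 4.30 so ζ = 4.30/(2·18.2) = 0.118.
The damped frequency ω_d = ω_n√(1−ζ²) = 18.1 rad/s. Then t_p = π/ω_d = 0.174 s.

t_p ≈ 0.174 s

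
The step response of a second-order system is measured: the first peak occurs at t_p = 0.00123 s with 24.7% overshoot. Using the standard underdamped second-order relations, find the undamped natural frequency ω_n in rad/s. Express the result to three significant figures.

ω_n ≈ 2800 rad/s

The overshoot fixes ζ = −ln(OS)/√(π²+ln²(OS)) = 0.407.
t_p = π/ω_d ⇒ ω_d = 2550 rad/s; then ω_n = ω_d/√(1−ζ²) = 2800 rad/s.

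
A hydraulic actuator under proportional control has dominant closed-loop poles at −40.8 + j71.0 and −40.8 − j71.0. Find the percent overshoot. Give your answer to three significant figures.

%OS ≈ 16.4%

The poles are at −σ ± jω_d with σ = 40.8 and ω_d = 71.0, so ω_n = √(σ²+ω_d²) = 81.9 rad/s and ζ = σ/ω_n = 0.498.
%OS = 100 e^{−πζ/√(1−ζ²)} with ζ = 0.498 gives 16.4%.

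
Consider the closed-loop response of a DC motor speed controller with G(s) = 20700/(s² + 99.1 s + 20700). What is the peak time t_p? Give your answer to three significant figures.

t_p ≈ 0.0233 s

ω_n = √20700 = 144 rad/s; ζ = 99.1/(2·144) = 0.344.
The damped frequency ω_d = ω_n√(1−ζ²) = 135 rad/s. Then t_p = π/ω_d = 0.0233 s.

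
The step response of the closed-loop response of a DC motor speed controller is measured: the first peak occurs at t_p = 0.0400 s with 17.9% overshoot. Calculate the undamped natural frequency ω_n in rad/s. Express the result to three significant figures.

From the overshoot, ζ = −ln(OS)/√(π²+ln²(OS)) = 0.480.
From t_p = π/ω_d, ω_d = π/0.0400 = 78.5 rad/s, so ω_n = ω_d/√(1−ζ²) = 89.5 rad/s.

ω_n ≈ 89.5 rad/s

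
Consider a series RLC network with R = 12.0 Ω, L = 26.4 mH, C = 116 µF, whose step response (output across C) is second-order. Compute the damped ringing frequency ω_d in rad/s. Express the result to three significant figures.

ω_d ≈ 524 rad/s

For a series RLC circuit (capacitor voltage as output), ω_n = 1/√(LC) = 1/√(26.4 mH · 116 µF) = 571 rad/s.
ζ = (R/2)·√(C/L) = (12.0/2)·√(116 µF/26.4 mH) = 0.398.
The damped frequency ω_d = ω_n√(1−ζ²) = 524 rad/s.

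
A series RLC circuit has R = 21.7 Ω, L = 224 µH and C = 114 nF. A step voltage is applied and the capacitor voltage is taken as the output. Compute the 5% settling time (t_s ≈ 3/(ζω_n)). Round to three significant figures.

For a series RLC circuit (capacitor voltage as output), ω_n = 1/√(LC) = 1/√(224 µH · 114 nF) = 198000 rad/s.
ζ = (R/2)·√(C/L) = (21.7/2)·√(114 nF/224 µH) = 0.245.
t_s ≈ 3/(ζω_n) = 0.0000619 s.

t_s ≈ 0.0000619 s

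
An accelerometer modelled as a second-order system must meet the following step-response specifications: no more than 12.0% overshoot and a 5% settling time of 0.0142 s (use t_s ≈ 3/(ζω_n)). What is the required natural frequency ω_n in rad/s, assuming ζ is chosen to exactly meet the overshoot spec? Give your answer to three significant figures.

Inverting the overshoot relation: ζ = |ln 0.120|/√(π² + ln²0.120) = 0.559.
From t_s ≈ 3/(ζω_n): ω_n = 3/(ζ·t_s) = 3/(0.559·0.0142) = 378 rad/s.

ω_n ≈ 378 rad/s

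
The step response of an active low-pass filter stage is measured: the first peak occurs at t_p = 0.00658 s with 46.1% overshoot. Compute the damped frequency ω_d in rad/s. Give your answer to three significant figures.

t_p = π/ω_d, so ω_d = π/0.00658 = 477 rad/s.

ω_d ≈ 477 rad/s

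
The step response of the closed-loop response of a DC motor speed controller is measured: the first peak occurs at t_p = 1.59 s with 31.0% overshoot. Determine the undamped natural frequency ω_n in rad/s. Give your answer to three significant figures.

ω_n ≈ 2.11 rad/s

The overshoot fixes ζ = −ln(OS)/√(π²+ln²(OS)) = 0.349.
From t_p = π/ω_d, ω_d = π/1.59 = 1.98 rad/s, so ω_n = ω_d/√(1−ζ²) = 2.11 rad/s.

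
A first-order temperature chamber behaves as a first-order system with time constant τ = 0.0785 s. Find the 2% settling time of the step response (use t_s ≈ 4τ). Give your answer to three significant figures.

t_s ≈ 0.314 s

t_s ≈ 4τ = 0.314 s.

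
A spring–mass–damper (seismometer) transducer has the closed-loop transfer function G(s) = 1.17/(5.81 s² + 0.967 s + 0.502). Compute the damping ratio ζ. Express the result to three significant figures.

ζ ≈ 0.283

Dividing through by 5.81: denominator becomes s² + 0.1664 s + 0.08640.
So ω_n = √0.08640 = 0.294 rad/s and ζ = 0.1664/(2·0.294) = 0.283.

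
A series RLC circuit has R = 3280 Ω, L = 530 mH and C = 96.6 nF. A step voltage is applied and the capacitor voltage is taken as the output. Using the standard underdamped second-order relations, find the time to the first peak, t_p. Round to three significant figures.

t_p ≈ 0.000996 s

For a series RLC circuit (capacitor voltage as output), ω_n = 1/√(LC) = 1/√(530 mH · 96.6 nF) = 4420 rad/s.
ζ = (R/2)·√(C/L) = (3280/2)·√(96.6 nF/530 mH) = 0.700.
ω_d = 4420·√(1 − 0.700²) = 3160 rad/s. t_p = π/ω_d = 0.000996 s.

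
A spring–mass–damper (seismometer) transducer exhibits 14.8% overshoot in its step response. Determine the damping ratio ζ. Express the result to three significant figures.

From %OS = 100·exp(−πζ/√(1−ζ²)), invert to get ζ = −ln(OS)/√(π² + ln²(OS)) with OS = 0.148.
−ln 0.148 = 1.911, so ζ = 1.911/√(π² + 3.650) = 0.520.

ζ ≈ 0.520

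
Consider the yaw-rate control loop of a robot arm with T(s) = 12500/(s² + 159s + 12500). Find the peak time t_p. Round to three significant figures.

ω_n = √12500 = 112 rad/s; ζ = 159/(2·112) = 0.711.
ω_d = 112·√(1 − 0.711²) = 78.6 rad/s. Then t_p = π/ω_d = 0.0400 s.

t_p ≈ 0.0400 s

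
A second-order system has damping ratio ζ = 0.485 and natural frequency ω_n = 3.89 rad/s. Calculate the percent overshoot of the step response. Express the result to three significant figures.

%OS ≈ 17.5%

For an underdamped second-order system, %OS = 100·exp(−πζ/√(1−ζ²)).
πζ/√(1−ζ²) = π·0.485/√(1−0.235) = 1.742, so %OS = 100·e^(−1.742) = 17.5%.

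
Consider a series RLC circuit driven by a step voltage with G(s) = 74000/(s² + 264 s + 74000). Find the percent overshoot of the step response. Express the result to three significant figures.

Matching coefficients with s² + 2ζω_n s + ω_n² gives ω_n² = 74000 ⇒ ω_n = 272 rad/s, and ζ = 264/(2ω_n) = 0.485.
%OS = 100·exp(−πζ/√(1−ζ²)) = 17.5%.

%OS ≈ 17.5%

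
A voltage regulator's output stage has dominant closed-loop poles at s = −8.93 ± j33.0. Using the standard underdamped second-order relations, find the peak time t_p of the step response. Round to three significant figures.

t_p = π/ω_d with ω_d = 33.0 (the imaginary part), so t_p = 0.0952 s.

t_p ≈ 0.0952 s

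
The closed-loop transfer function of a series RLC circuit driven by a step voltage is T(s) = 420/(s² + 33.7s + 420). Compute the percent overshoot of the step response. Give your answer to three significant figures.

ω_n = √420 = 20.5 rad/s; ζ = 33.7/(2·20.5) = 0.822.
%OS = 100·exp(−πζ/√(1−ζ²)) = 1.07%.

%OS ≈ 1.07%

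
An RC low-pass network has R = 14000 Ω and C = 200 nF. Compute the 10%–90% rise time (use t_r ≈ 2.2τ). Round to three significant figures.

τ = RC = 14000 × 200 nF = 0.00280 s.
t_r ≈ 2.2τ = 0.00616 s.

t_r ≈ 0.00616 s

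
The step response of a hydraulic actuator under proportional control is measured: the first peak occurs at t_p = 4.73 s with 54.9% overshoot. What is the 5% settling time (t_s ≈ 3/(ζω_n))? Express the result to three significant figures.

t_s ≈ 23.7 s

ζ from %OS: ζ = |ln 0.549|/√(π²+ln²0.549) = 0.187.
From t_p = π/ω_d, ω_d = π/4.73 = 0.664 rad/s, so ω_n = ω_d/√(1−ζ²) = 0.676 rad/s.
t_s ≈ 3/(ζω_n) = 3/(0.187·0.676) = 23.7 s.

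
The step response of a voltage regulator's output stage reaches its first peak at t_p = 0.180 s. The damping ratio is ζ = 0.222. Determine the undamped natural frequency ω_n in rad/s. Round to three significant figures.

ω_n ≈ 17.9 rad/s

Peak time t_p = π/ω_d, so ω_d = π/t_p = π/0.180 = 17.5 rad/s.
ω_n = ω_d/√(1−ζ²) = 17.5/√0.951 = 17.9 rad/s.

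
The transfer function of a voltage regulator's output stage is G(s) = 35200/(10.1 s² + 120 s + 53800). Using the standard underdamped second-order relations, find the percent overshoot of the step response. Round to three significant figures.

%OS ≈ 77.4%

Dividing through by 10.1: denominator becomes s² + 11.88 s + 5327.
So ω_n = √5327 = 73.0 rad/s and ζ = 11.88/(2·73.0) = 0.0814.
%OS = 100 e^{−πζ/√(1−ζ²)} with ζ = 0.0814 gives 77.4%.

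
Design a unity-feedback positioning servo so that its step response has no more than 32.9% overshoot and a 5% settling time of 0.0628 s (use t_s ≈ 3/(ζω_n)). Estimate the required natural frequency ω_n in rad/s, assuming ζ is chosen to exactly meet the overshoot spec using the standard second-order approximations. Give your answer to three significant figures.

ω_n ≈ 143 rad/s

From %OS = 100·exp(−πζ/√(1−ζ²)), invert to get ζ = −ln(OS)/√(π² + ln²(OS)) with OS = 0.329.
−ln 0.329 = 1.112, so ζ = 1.112/√(π² + 1.236) = 0.334.
From t_s ≈ 3/(ζω_n): ω_n = 3/(ζ·t_s) = 3/(0.334·0.0628) = 143 rad/s.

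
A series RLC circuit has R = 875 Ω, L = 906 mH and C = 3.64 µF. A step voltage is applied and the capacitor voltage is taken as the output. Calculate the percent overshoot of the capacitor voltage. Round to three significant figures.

%OS ≈ 0.324%

For a series RLC circuit (capacitor voltage as output), ω_n = 1/√(LC) = 1/√(906 mH · 3.64 µF) = 551 rad/s.
ζ = (R/2)·√(C/L) = (875/2)·√(3.64 µF/906 mH) = 0.877.
%OS = 100 e^{−πζ/√(1−ζ²)} with ζ = 0.877 gives 0.324%.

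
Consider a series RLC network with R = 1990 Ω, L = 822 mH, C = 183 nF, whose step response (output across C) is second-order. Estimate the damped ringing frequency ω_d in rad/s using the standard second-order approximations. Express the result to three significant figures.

For a series RLC circuit (capacitor voltage as output), ω_n = 1/√(LC) = 1/√(822 mH · 183 nF) = 2580 rad/s.
ζ = (R/2)·√(C/L) = (1990/2)·√(183 nF/822 mH) = 0.469.
ω_d = ω_n√(1−ζ²) = 2280 rad/s.

ω_d ≈ 2280 rad/s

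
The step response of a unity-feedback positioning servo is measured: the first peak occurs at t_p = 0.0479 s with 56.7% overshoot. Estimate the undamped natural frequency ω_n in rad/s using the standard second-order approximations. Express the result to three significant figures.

ω_n ≈ 66.6 rad/s

From the overshoot, ζ = −ln(OS)/√(π²+ln²(OS)) = 0.178.
t_p = π/ω_d ⇒ ω_d = 65.6 rad/s; then ω_n = ω_d/√(1−ζ²) = 66.6 rad/s.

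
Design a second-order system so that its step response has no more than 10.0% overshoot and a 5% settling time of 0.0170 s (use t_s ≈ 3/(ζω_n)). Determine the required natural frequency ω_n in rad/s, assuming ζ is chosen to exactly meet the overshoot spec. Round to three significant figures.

From %OS = 100·exp(−πζ/√(1−ζ²)), invert to get ζ = −ln(OS)/√(π² + ln²(OS)) with OS = 0.100.
−ln 0.100 = 2.303, so ζ = 2.303/√(π² + 5.302) = 0.591.
From t_s ≈ 3/(ζω_n): ω_n = 3/(ζ·t_s) = 3/(0.591·0.0170) = 299 rad/s.

ω_n ≈ 299 rad/s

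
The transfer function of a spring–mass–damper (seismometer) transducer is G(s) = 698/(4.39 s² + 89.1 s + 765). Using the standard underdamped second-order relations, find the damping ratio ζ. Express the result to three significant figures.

ζ ≈ 0.769

Dividing through by 4.39: denominator becomes s² + 20.30 s + 174.3.
So ω_n = √174.3 = 13.2 rad/s and ζ = 20.30/(2·13.2) = 0.769.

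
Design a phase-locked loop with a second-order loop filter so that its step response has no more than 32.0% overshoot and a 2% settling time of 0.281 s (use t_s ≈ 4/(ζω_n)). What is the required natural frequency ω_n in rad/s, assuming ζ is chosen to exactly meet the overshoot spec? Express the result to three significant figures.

From %OS = 100·exp(−πζ/√(1−ζ²)), invert to get ζ = −ln(OS)/√(π² + ln²(OS)) with OS = 0.320.
−ln 0.320 = 1.139, so ζ = 1.139/√(π² + 1.298) = 0.341.
Then ω_n = 4/(ζ t_s) = 4/(0.341 × 0.281) = 41.7 rad/s.

ω_n ≈ 41.7 rad/s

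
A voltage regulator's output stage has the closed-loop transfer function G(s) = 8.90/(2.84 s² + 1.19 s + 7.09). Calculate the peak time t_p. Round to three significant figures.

t_p ≈ 2.01 s

Dividing through by 2.84: denominator becomes s² + 0.4190 s + 2.496.
So ω_n = √2.496 = 1.58 rad/s and ζ = 0.4190/(2·1.58) = 0.133.
ω_d = 1.58·√(1 − 0.133²) = 1.57 rad/s. t_p = π/ω_d = 2.01 s.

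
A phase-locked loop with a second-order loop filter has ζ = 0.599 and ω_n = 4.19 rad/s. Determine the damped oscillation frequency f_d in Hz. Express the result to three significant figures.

f_d ≈ 0.534 Hz

ω_d = ω_n√(1−ζ²) = 4.19·√0.641 = 3.36 rad/s.
f_d = ω_d/(2π) = 0.534 Hz.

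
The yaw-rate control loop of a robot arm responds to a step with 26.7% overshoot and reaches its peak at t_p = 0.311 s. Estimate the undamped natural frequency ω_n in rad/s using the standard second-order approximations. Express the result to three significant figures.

ω_n ≈ 11.0 rad/s

From the overshoot, ζ = −ln(OS)/√(π²+ln²(OS)) = 0.387.
t_p = π/ω_d ⇒ ω_d = 10.1 rad/s; then ω_n = ω_d/√(1−ζ²) = 11.0 rad/s.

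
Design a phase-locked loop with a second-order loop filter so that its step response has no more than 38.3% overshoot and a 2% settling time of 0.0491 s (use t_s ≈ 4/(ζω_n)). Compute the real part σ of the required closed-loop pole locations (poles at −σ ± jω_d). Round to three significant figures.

σ ≈ 81.5

The settling-time spec alone fixes σ = ζω_n = 4/t_s = 4/0.0491 = 81.5.
(Overshoot then fixes ζ = 0.292 and hence ω_d = σ·√(1−ζ²)/ζ = 267 rad/s.)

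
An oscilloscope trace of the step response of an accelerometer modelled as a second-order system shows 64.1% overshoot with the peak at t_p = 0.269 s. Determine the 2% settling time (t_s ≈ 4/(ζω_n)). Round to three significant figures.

t_s ≈ 2.42 s

From the overshoot, ζ = −ln(OS)/√(π²+ln²(OS)) = 0.140.
From t_p = π/ω_d, ω_d = π/0.269 = 11.7 rad/s, so ω_n = ω_d/√(1−ζ²) = 11.8 rad/s.
t_s ≈ 4/(ζω_n) = 4/(0.140·11.8) = 2.42 s.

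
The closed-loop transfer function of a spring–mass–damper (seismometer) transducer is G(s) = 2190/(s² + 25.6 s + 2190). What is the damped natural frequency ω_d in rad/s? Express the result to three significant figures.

ω_d ≈ 45.0 rad/s

Comparing the denominator to s² + 2ζω_n s + ω_n²: ω_n = √2190 = 46.8 rad/s, and 2ζω_n = 25.6 so ζ = 25.6/(2·46.8) = 0.274.
ω_d = ω_n√(1−ζ²) = 45.0 rad/s.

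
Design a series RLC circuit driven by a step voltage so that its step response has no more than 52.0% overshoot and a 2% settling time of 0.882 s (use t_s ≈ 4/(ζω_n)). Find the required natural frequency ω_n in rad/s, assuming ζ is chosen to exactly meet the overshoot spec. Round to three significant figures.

ζ = −ln(OS)/√(π² + (ln OS)²). With OS = 0.520, ln OS = −0.6539 and ζ = 0.6539/3.209 = 0.204.
Then ω_n = 4/(ζ t_s) = 4/(0.204 × 0.882) = 22.3 rad/s.

ω_n ≈ 22.3 rad/s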